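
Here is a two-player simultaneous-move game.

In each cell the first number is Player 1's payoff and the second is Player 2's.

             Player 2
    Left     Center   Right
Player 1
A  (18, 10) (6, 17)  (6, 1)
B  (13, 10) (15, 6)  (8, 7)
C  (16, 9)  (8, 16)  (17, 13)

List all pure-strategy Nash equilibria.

Player 1 against Left: payoffs 18, 13, 16 → best response A.
Player 1 against Center: payoffs 6, 15, 8 → best response B.
Player 1 against Right: payoffs 6, 8, 17 → best response C.
Player 2 against A: payoffs 10, 17, 1 → best response Center.
Player 2 against B: payoffs 10, 6, 7 → best response Left.
Player 2 against C: payoffs 9, 16, 13 → best response Center.
No profile is a mutual best response for all players.

none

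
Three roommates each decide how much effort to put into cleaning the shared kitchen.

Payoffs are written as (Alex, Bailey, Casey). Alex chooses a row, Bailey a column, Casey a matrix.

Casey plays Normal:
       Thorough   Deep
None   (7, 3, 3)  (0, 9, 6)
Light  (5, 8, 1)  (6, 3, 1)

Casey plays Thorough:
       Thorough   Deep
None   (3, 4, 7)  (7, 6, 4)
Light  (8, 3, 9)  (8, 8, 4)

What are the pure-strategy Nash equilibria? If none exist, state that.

The unique pure-strategy Nash equilibrium is (Light, Deep, Thorough).

Alex against (Thorough, Normal): payoffs 7, 5 → best response None.
Alex against (Thorough, Thorough): payoffs 3, 8 → best response Light.
Alex against (Deep, Normal): payoffs 0, 6 → best response Light.
Alex against (Deep, Thorough): payoffs 7, 8 → best response Light.
Bailey against (None, Normal): payoffs 3, 9 → best response Deep.
Bailey against (None, Thorough): payoffs 4, 6 → best response Deep.
Bailey against (Light, Normal): payoffs 8, 3 → best response Thorough.
Bailey against (Light, Thorough): payoffs 3, 8 → best response Deep.
Casey against (None, Thorough): payoffs 3, 7 → best response Thorough.
Casey against (None, Deep): payoffs 6, 4 → best response Normal.
Casey against (Light, Thorough): payoffs 1, 9 → best response Thorough.
Casey against (Light, Deep): payoffs 1, 4 → best response Thorough.
Mutual best responses: (Light, Deep, Thorough).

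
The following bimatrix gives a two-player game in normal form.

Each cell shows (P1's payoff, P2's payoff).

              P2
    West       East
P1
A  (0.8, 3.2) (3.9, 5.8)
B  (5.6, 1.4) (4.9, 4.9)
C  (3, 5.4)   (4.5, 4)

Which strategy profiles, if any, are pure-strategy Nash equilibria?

The unique pure-strategy Nash equilibrium is (B, East).

Check each profile: it is a Nash equilibrium iff no player can strictly gain by switching unilaterally.
(A, West): P1 can switch to B (0.8 → 5.6). Not NE.
(A, East): P1 can switch to B (3.9 → 4.9). Not NE.
(B, West): P2 can switch to East (1.4 → 4.9). Not NE.
(B, East): P1 gets 4.9, best alternative 4.5; P2 gets 4.9, best alternative 1.4. No profitable deviation — NE.
(C, West): P1 can switch to B (3 → 5.6). Not NE.
(C, East): P1 can switch to B (4.5 → 4.9). Not NE.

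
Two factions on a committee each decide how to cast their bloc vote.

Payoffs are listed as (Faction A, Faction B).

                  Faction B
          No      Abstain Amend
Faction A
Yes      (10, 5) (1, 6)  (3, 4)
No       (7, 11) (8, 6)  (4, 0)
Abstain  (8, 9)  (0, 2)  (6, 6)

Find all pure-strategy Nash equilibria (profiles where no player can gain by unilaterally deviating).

none

For each strategy profile, look for a profitable unilateral deviation.
(Yes, No): Faction B can switch to Abstain (5 → 6). Not NE.
(Yes, Abstain): Faction A can switch to No (1 → 8). Not NE.
(Yes, Amend): Faction A can switch to No (3 → 4). Not NE.
(No, No): Faction A can switch to Yes (7 → 10). Not NE.
(No, Abstain): Faction B can switch to No (6 → 11). Not NE.
(No, Amend): Faction A can switch to Abstain (4 → 6). Not NE.
(The remaining 3 profiles each have a profitable deviation by the same check.)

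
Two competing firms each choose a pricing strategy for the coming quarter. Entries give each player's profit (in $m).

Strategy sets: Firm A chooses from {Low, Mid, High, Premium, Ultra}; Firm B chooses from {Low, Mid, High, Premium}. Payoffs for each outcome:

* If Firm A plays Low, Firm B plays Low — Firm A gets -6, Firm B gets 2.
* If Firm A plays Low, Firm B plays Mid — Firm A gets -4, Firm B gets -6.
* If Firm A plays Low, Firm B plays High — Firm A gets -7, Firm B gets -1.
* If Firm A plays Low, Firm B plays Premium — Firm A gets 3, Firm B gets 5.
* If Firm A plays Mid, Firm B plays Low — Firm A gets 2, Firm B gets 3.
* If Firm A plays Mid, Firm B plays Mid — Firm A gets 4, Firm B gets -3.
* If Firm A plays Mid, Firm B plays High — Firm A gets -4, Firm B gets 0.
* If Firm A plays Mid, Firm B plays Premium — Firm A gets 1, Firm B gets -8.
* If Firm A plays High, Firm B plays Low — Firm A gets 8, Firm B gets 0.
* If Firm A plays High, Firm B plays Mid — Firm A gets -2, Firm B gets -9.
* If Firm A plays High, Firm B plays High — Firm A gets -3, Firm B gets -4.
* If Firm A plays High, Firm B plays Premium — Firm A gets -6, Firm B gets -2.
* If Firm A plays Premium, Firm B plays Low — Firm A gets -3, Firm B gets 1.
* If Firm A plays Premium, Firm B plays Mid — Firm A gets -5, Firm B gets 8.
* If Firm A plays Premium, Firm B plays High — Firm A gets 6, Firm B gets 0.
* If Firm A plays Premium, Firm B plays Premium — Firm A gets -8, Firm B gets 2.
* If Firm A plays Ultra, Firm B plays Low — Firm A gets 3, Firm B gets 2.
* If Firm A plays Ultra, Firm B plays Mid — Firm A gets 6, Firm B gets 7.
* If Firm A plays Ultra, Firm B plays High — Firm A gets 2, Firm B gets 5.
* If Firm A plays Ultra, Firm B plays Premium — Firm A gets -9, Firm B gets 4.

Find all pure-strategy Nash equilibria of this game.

Check each profile: it is a Nash equilibrium iff no player can strictly gain by switching unilaterally.
(Low, Low): Firm A can switch to Mid (-6 → 2). Not NE.
(Low, Mid): Firm A can switch to Mid (-4 → 4). Not NE.
(Low, High): Firm A can switch to Mid (-7 → -4). Not NE.
(Low, Premium): Firm A gets 3, best alternative 1; Firm B gets 5, best alternative 2. No profitable deviation — NE.
(Mid, Low): Firm A can switch to High (2 → 8). Not NE.
(Mid, Mid): Firm A can switch to Ultra (4 → 6). Not NE.
(Mid, High): Firm A can switch to High (-4 → -3). Not NE.
(Mid, Premium): Firm A can switch to Low (1 → 3). Not NE.
(High, Low): Firm A gets 8, best alternative 3; Firm B gets 0, best alternative -2. No profitable deviation — NE.
(High, Mid): Firm A can switch to Mid (-2 → 4). Not NE.
(High, High): Firm A can switch to Premium (-3 → 6). Not NE.
(High, Premium): Firm A can switch to Low (-6 → 3). Not NE.
(Premium, Low): Firm A can switch to Mid (-3 → 2). Not NE.
(Premium, Mid): Firm A can switch to Low (-5 → -4). Not NE.
(Ultra, Mid): Firm A gets 6, best alternative 4; Firm B gets 7, best alternative 5. No profitable deviation — NE.
(The remaining 5 profiles each have a profitable deviation by the same check.)

Pure-strategy Nash equilibria: (Low, Premium), (High, Low), (Ultra, Mid)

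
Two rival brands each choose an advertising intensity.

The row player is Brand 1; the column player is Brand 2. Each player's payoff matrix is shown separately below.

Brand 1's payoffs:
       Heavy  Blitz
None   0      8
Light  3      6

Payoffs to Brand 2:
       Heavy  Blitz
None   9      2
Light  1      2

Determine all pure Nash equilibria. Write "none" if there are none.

none

For each strategy profile, look for a profitable unilateral deviation.
(None, Heavy): Brand 1 can switch to Light (0 → 3). Not NE.
(None, Blitz): Brand 2 can switch to Heavy (2 → 9). Not NE.
(Light, Heavy): Brand 2 can switch to Blitz (1 → 2). Not NE.
(Light, Blitz): Brand 1 can switch to None (6 → 8). Not NE.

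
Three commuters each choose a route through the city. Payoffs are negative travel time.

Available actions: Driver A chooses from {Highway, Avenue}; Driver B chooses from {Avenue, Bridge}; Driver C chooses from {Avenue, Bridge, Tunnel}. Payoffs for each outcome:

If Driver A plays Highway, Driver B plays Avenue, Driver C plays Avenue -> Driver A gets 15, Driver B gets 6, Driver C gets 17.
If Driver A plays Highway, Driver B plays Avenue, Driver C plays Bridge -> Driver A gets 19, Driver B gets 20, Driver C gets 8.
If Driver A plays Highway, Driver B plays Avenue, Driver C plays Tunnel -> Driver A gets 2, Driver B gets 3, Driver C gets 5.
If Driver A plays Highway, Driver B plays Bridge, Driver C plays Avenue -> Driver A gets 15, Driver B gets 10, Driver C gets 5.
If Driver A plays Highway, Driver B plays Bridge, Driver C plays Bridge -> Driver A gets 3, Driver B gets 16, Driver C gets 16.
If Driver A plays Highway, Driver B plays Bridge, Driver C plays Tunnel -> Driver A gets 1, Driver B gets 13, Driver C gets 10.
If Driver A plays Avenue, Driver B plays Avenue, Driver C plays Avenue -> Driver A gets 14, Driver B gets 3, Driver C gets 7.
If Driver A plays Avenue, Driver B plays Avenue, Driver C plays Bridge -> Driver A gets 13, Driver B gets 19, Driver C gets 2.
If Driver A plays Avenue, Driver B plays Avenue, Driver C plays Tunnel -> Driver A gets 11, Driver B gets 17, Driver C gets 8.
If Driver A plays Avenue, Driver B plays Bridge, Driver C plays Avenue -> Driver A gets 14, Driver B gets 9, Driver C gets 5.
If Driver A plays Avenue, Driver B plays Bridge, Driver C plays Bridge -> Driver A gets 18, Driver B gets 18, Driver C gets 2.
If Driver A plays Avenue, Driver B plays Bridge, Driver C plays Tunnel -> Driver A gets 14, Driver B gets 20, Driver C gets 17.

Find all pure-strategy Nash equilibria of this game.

(Avenue, Bridge, Tunnel)

For each player, find the best response to each opponent profile; mutual best responses are the pure NE.
Driver A against (Avenue, Avenue): payoffs 15, 14 → best response Highway.
Driver A against (Avenue, Bridge): payoffs 19, 13 → best response Highway.
Driver A against (Avenue, Tunnel): payoffs 2, 11 → best response Avenue.
Driver A against (Bridge, Avenue): payoffs 15, 14 → best response Highway.
Driver A against (Bridge, Bridge): payoffs 3, 18 → best response Avenue.
Driver A against (Bridge, Tunnel): payoffs 1, 14 → best response Avenue.
Driver B against (Highway, Avenue): payoffs 6, 10 → best response Bridge.
Driver B against (Highway, Bridge): payoffs 20, 16 → best response Avenue.
Driver B against (Highway, Tunnel): payoffs 3, 13 → best response Bridge.
Driver B against (Avenue, Avenue): payoffs 3, 9 → best response Bridge.
Driver B against (Avenue, Bridge): payoffs 19, 18 → best response Avenue.
Driver B against (Avenue, Tunnel): payoffs 17, 20 → best response Bridge.
Driver C against (Highway, Avenue): payoffs 17, 8, 5 → best response Avenue.
Driver C against (Highway, Bridge): payoffs 5, 16, 10 → best response Bridge.
Driver C against (Avenue, Avenue): payoffs 7, 2, 8 → best response Tunnel.
Driver C against (Avenue, Bridge): payoffs 5, 2, 17 → best response Tunnel.
Mutual best responses: (Avenue, Bridge, Tunnel).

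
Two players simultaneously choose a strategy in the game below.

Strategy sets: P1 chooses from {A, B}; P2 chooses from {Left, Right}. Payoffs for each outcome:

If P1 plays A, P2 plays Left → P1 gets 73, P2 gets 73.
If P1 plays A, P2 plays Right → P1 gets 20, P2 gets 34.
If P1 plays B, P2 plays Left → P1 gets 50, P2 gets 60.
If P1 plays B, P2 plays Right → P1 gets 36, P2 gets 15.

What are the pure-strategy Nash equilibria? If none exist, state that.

(A, Left)

(A, Left): P1 gets 73, best alternative 50; P2 gets 73, best alternative 34. No profitable deviation — NE.
(A, Right): P1 can switch to B (20 → 36). Not NE.
(B, Left): P1 can switch to A (50 → 73). Not NE.
(B, Right): P2 can switch to Left (15 → 60). Not NE.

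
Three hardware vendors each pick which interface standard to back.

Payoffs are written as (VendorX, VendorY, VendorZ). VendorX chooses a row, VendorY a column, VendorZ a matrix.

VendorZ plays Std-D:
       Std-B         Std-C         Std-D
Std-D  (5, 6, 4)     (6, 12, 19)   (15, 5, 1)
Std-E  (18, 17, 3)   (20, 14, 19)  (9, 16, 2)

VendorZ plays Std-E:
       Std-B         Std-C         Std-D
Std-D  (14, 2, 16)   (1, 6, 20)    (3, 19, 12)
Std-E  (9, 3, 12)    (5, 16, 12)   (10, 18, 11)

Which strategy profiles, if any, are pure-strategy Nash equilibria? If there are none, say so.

(Std-E, Std-D, Std-E)

VendorX against (Std-B, Std-D): payoffs 5, 18 → best response Std-E.
VendorX against (Std-B, Std-E): payoffs 14, 9 → best response Std-D.
VendorX against (Std-C, Std-D): payoffs 6, 20 → best response Std-E.
VendorX against (Std-C, Std-E): payoffs 1, 5 → best response Std-E.
VendorX against (Std-D, Std-D): payoffs 15, 9 → best response Std-D.
VendorX against (Std-D, Std-E): payoffs 3, 10 → best response Std-E.
VendorY against (Std-D, Std-D): payoffs 6, 12, 5 → best response Std-C.
VendorY against (Std-D, Std-E): payoffs 2, 6, 19 → best response Std-D.
VendorY against (Std-E, Std-D): payoffs 17, 14, 16 → best response Std-B.
VendorY against (Std-E, Std-E): payoffs 3, 16, 18 → best response Std-D.
VendorZ against (Std-D, Std-B): payoffs 4, 16 → best response Std-E.
VendorZ against (Std-D, Std-C): payoffs 19, 20 → best response Std-E.
VendorZ against (Std-D, Std-D): payoffs 1, 12 → best response Std-E.
VendorZ against (Std-E, Std-B): payoffs 3, 12 → best response Std-E.
VendorZ against (Std-E, Std-C): payoffs 19, 12 → best response Std-D.
VendorZ against (Std-E, Std-D): payoffs 2, 11 → best response Std-E.
Mutual best responses: (Std-E, Std-D, Std-E).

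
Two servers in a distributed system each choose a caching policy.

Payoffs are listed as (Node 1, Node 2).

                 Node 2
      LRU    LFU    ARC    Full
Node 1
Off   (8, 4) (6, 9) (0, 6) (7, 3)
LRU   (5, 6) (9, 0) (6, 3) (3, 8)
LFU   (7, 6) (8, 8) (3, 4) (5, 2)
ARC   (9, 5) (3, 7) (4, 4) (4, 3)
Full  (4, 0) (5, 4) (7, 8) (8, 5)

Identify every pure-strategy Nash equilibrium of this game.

Node 1 against LRU: payoffs 8, 5, 7, 9, 4 → best response ARC.
Node 1 against LFU: payoffs 6, 9, 8, 3, 5 → best response LRU.
Node 1 against ARC: payoffs 0, 6, 3, 4, 7 → best response Full.
Node 1 against Full: payoffs 7, 3, 5, 4, 8 → best response Full.
Node 2 against Off: payoffs 4, 9, 6, 3 → best response LFU.
Node 2 against LRU: payoffs 6, 0, 3, 8 → best response Full.
Node 2 against LFU: payoffs 6, 8, 4, 2 → best response LFU.
Node 2 against ARC: payoffs 5, 7, 4, 3 → best response LFU.
Node 2 against Full: payoffs 0, 4, 8, 5 → best response ARC.
Mutual best responses: (Full, ARC).

The unique pure-strategy Nash equilibrium is (Full, ARC).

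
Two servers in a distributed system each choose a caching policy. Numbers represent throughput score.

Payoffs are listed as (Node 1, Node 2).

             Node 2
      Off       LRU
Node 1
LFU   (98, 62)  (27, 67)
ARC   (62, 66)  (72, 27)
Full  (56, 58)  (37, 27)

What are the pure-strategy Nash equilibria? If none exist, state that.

none

(LFU, Off): Node 2 can switch to LRU (62 → 67). Not NE.
(LFU, LRU): Node 1 can switch to ARC (27 → 72). Not NE.
(ARC, Off): Node 1 can switch to LFU (62 → 98). Not NE.
(ARC, LRU): Node 2 can switch to Off (27 → 66). Not NE.
(Full, Off): Node 1 can switch to LFU (56 → 98). Not NE.
(Full, LRU): Node 1 can switch to ARC (37 → 72). Not NE.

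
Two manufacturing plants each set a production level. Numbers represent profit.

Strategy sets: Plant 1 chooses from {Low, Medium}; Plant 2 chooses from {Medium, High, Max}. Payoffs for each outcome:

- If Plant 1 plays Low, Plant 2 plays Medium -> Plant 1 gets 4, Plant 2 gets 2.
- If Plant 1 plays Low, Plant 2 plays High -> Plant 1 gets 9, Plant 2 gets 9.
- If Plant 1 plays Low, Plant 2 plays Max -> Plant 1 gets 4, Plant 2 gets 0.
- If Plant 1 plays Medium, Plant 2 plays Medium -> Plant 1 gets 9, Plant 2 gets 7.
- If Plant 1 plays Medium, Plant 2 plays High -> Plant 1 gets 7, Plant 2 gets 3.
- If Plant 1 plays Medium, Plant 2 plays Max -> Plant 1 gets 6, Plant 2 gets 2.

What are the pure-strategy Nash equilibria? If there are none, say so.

(Low, Medium): Plant 1 can switch to Medium (4 → 9). Not NE.
(Low, High): Plant 1 gets 9, best alternative 7; Plant 2 gets 9, best alternative 2. No profitable deviation — NE.
(Low, Max): Plant 1 can switch to Medium (4 → 6). Not NE.
(Medium, Medium): Plant 1 gets 9, best alternative 4; Plant 2 gets 7, best alternative 3. No profitable deviation — NE.
(Medium, High): Plant 1 can switch to Low (7 → 9). Not NE.
(Medium, Max): Plant 2 can switch to Medium (2 → 7). Not NE.

(Low, High); (Medium, Medium)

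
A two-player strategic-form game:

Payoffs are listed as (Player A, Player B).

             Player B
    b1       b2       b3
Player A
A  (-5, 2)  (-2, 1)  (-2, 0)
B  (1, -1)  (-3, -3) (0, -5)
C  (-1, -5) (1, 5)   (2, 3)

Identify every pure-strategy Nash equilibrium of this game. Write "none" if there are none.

Player A against b1: payoffs -5, 1, -1 → best response B.
Player A against b2: payoffs -2, -3, 1 → best response C.
Player A against b3: payoffs -2, 0, 2 → best response C.
Player B against A: payoffs 2, 1, 0 → best response b1.
Player B against B: payoffs -1, -3, -5 → best response b1.
Player B against C: payoffs -5, 5, 3 → best response b2.
Mutual best responses: (B, b1); (C, b2).

Pure-strategy Nash equilibria: (B, b1), (C, b2)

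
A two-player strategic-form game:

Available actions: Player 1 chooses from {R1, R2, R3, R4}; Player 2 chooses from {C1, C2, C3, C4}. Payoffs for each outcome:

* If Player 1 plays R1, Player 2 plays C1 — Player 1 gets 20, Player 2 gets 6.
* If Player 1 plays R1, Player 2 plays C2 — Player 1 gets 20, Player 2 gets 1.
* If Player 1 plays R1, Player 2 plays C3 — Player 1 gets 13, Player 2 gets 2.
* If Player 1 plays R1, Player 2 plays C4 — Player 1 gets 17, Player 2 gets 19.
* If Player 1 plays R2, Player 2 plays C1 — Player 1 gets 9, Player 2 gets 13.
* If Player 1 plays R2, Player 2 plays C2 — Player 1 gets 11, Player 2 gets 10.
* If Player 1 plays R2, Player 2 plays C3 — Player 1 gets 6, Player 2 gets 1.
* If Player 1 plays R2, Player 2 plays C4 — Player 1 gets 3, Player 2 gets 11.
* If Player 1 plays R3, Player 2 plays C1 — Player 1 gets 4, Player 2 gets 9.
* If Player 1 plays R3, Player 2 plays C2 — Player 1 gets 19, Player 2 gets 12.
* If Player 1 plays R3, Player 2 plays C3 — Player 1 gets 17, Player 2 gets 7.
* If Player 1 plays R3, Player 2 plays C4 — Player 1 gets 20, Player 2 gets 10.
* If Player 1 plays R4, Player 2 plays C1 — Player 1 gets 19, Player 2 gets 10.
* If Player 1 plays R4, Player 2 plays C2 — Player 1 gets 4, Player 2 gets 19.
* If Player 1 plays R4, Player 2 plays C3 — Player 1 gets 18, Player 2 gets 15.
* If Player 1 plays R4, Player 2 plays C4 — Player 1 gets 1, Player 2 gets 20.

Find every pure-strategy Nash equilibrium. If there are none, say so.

Check each profile: it is a Nash equilibrium iff no player can strictly gain by switching unilaterally.
(R1, C1): Player 2 can switch to C4 (6 → 19). Not NE.
(R1, C2): Player 2 can switch to C1 (1 → 6). Not NE.
(R1, C3): Player 1 can switch to R3 (13 → 17). Not NE.
(R1, C4): Player 1 can switch to R3 (17 → 20). Not NE.
(R2, C1): Player 1 can switch to R1 (9 → 20). Not NE.
(R2, C2): Player 1 can switch to R1 (11 → 20). Not NE.
(R2, C3): Player 1 can switch to R1 (6 → 13). Not NE.
(R2, C4): Player 1 can switch to R1 (3 → 17). Not NE.
(The remaining 8 profiles each have a profitable deviation by the same check.)

There is no pure-strategy Nash equilibrium.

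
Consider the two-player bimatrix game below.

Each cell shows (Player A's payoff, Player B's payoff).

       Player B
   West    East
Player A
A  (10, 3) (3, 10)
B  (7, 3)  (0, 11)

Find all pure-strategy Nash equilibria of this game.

For each player, find the best response to each opponent profile; mutual best responses are the pure NE.
Player A against West: payoffs 10, 7 → best response A.
Player A against East: payoffs 3, 0 → best response A.
Player B against A: payoffs 3, 10 → best response East.
Player B against B: payoffs 3, 11 → best response East.
Mutual best responses: (A, East).

Pure NE: (A, East)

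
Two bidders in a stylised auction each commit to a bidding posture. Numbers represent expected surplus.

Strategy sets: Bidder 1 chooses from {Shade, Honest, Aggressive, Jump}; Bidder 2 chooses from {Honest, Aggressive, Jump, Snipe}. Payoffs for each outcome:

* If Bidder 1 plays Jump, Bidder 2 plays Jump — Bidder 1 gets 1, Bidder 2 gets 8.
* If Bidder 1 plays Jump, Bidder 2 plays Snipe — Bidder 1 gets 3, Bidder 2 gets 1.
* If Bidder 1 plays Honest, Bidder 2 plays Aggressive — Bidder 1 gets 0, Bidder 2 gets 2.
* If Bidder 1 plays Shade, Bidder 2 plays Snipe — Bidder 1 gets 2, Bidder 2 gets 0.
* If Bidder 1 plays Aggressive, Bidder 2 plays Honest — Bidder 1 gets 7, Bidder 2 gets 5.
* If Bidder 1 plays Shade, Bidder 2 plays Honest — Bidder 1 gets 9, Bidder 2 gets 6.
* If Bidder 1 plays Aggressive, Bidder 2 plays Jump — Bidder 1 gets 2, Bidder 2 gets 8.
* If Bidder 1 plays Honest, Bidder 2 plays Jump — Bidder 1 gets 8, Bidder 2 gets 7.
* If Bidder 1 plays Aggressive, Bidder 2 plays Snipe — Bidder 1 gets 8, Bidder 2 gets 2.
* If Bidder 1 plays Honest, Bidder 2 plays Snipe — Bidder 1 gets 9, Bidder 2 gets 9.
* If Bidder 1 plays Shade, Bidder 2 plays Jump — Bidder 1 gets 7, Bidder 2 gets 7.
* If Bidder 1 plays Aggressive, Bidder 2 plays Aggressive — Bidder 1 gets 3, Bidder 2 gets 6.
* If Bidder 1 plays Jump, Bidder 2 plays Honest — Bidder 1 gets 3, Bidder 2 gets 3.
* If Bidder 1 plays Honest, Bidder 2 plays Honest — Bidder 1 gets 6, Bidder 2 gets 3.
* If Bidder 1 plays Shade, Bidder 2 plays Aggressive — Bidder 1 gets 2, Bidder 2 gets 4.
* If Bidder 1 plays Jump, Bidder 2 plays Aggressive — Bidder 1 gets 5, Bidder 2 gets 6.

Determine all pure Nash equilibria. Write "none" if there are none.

Bidder 1 against Honest: payoffs 9, 6, 7, 3 → best response Shade.
Bidder 1 against Aggressive: payoffs 2, 0, 3, 5 → best response Jump.
Bidder 1 against Jump: payoffs 7, 8, 2, 1 → best response Honest.
Bidder 1 against Snipe: payoffs 2, 9, 8, 3 → best response Honest.
Bidder 2 against Shade: payoffs 6, 4, 7, 0 → best response Jump.
Bidder 2 against Honest: payoffs 3, 2, 7, 9 → best response Snipe.
Bidder 2 against Aggressive: payoffs 5, 6, 8, 2 → best response Jump.
Bidder 2 against Jump: payoffs 3, 6, 8, 1 → best response Jump.
Mutual best responses: (Honest, Snipe).

Pure NE: (Honest, Snipe)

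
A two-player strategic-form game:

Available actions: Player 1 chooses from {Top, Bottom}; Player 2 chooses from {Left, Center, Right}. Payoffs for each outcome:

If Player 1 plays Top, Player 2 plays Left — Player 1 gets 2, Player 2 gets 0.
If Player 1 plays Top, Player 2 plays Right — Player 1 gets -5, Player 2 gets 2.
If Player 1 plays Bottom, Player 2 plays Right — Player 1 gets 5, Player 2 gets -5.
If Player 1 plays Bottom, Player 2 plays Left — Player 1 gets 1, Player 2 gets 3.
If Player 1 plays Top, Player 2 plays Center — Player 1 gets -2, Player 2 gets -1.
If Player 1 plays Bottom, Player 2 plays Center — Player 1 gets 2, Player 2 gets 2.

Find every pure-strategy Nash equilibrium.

There is no pure-strategy Nash equilibrium.

Player 1 against Left: payoffs 2, 1 → best response Top.
Player 1 against Center: payoffs -2, 2 → best response Bottom.
Player 1 against Right: payoffs -5, 5 → best response Bottom.
Player 2 against Top: payoffs 0, -1, 2 → best response Right.
Player 2 against Bottom: payoffs 3, 2, -5 → best response Left.
No profile is a mutual best response for all players.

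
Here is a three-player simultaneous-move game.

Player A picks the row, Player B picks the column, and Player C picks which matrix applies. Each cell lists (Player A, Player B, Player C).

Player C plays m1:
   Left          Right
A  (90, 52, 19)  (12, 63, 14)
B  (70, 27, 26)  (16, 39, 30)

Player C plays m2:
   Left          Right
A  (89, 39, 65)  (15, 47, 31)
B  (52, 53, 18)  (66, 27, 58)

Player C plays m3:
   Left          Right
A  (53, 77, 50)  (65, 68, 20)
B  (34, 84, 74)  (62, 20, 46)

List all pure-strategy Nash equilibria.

none

For each player, find the best response to each opponent profile; mutual best responses are the pure NE.
Player A against (Left, m1): payoffs 90, 70 → best response A.
Player A against (Left, m2): payoffs 89, 52 → best response A.
Player A against (Left, m3): payoffs 53, 34 → best response A.
Player A against (Right, m1): payoffs 12, 16 → best response B.
Player A against (Right, m2): payoffs 15, 66 → best response B.
Player A against (Right, m3): payoffs 65, 62 → best response A.
Player B against (A, m1): payoffs 52, 63 → best response Right.
Player B against (A, m2): payoffs 39, 47 → best response Right.
Player B against (A, m3): payoffs 77, 68 → best response Left.
Player B against (B, m1): payoffs 27, 39 → best response Right.
Player B against (B, m2): payoffs 53, 27 → best response Left.
Player B against (B, m3): payoffs 84, 20 → best response Left.
Player C against (A, Left): payoffs 19, 65, 50 → best response m2.
Player C against (A, Right): payoffs 14, 31, 20 → best response m2.
Player C against (B, Left): payoffs 26, 18, 74 → best response m3.
Player C against (B, Right): payoffs 30, 58, 46 → best response m2.
No profile is a mutual best response for all players.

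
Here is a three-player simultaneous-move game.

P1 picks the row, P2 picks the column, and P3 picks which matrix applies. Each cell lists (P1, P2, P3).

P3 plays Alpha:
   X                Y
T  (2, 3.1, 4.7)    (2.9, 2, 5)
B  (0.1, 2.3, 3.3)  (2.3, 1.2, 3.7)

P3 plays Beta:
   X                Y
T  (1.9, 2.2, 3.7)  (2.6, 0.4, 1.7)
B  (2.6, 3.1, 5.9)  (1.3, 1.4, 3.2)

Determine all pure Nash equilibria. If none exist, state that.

The pure Nash equilibria are (T, X, Alpha); (B, X, Beta).

P1 against (X, Alpha): payoffs 2, 0.1 → best response T.
P1 against (X, Beta): payoffs 1.9, 2.6 → best response B.
P1 against (Y, Alpha): payoffs 2.9, 2.3 → best response T.
P1 against (Y, Beta): payoffs 2.6, 1.3 → best response T.
P2 against (T, Alpha): payoffs 3.1, 2 → best response X.
P2 against (T, Beta): payoffs 2.2, 0.4 → best response X.
P2 against (B, Alpha): payoffs 2.3, 1.2 → best response X.
P2 against (B, Beta): payoffs 3.1, 1.4 → best response X.
P3 against (T, X): payoffs 4.7, 3.7 → best response Alpha.
P3 against (T, Y): payoffs 5, 1.7 → best response Alpha.
P3 against (B, X): payoffs 3.3, 5.9 → best response Beta.
P3 against (B, Y): payoffs 3.7, 3.2 → best response Alpha.
Mutual best responses: (T, X, Alpha); (B, X, Beta).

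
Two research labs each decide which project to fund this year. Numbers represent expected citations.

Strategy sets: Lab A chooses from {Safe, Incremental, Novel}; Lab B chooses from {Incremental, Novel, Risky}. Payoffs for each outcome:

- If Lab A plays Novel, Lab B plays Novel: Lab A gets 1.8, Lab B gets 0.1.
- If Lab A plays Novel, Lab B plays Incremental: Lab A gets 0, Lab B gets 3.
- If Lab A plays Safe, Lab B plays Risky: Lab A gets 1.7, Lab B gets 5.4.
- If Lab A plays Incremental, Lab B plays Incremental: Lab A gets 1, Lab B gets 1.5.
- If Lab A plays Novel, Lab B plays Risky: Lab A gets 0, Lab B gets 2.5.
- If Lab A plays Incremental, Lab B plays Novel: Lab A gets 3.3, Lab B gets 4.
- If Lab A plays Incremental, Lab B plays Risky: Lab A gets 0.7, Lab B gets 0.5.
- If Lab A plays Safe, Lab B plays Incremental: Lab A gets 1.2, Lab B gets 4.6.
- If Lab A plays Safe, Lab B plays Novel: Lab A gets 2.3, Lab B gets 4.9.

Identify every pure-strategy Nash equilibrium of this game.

For each strategy profile, look for a profitable unilateral deviation.
(Safe, Incremental): Lab B can switch to Novel (4.6 → 4.9). Not NE.
(Safe, Novel): Lab A can switch to Incremental (2.3 → 3.3). Not NE.
(Safe, Risky): Lab A gets 1.7, best alternative 0.7; Lab B gets 5.4, best alternative 4.9. No profitable deviation — NE.
(Incremental, Incremental): Lab A can switch to Safe (1 → 1.2). Not NE.
(Incremental, Novel): Lab A gets 3.3, best alternative 2.3; Lab B gets 4, best alternative 1.5. No profitable deviation — NE.
(Incremental, Risky): Lab A can switch to Safe (0.7 → 1.7). Not NE.
(Novel, Incremental): Lab A can switch to Safe (0 → 1.2). Not NE.
(Novel, Novel): Lab A can switch to Safe (1.8 → 2.3). Not NE.
(The remaining 1 profile has a profitable deviation by the same check.)

Pure-strategy Nash equilibria: (Safe, Risky); (Incremental, Novel)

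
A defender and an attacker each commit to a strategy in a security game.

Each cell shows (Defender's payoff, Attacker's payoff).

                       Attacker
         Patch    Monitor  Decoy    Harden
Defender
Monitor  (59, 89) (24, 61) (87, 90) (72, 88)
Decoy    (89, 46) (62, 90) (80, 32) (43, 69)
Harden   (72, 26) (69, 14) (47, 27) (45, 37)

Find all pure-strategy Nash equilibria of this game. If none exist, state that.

Mark each player's best response to every combination of opponents' strategies; a profile where every player is best-responding is a pure Nash equilibrium.
Defender against Patch: payoffs 59, 89, 72 → best response Decoy.
Defender against Monitor: payoffs 24, 62, 69 → best response Harden.
Defender against Decoy: payoffs 87, 80, 47 → best response Monitor.
Defender against Harden: payoffs 72, 43, 45 → best response Monitor.
Attacker against Monitor: payoffs 89, 61, 90, 88 → best response Decoy.
Attacker against Decoy: payoffs 46, 90, 32, 69 → best response Monitor.
Attacker against Harden: payoffs 26, 14, 27, 37 → best response Harden.
Mutual best responses: (Monitor, Decoy).

The unique pure-strategy Nash equilibrium is (Monitor, Decoy).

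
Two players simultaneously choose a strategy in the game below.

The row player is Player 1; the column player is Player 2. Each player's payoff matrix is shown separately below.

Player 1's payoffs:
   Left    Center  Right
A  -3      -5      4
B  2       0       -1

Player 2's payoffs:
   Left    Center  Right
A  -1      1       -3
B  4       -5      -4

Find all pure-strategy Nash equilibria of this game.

For each player, find the best response to each opponent profile; mutual best responses are the pure NE.
Player 1 against Left: payoffs -3, 2 → best response B.
Player 1 against Center: payoffs -5, 0 → best response B.
Player 1 against Right: payoffs 4, -1 → best response A.
Player 2 against A: payoffs -1, 1, -3 → best response Center.
Player 2 against B: payoffs 4, -5, -4 → best response Left.
Mutual best responses: (B, Left).

The unique pure-strategy Nash equilibrium is (B, Left).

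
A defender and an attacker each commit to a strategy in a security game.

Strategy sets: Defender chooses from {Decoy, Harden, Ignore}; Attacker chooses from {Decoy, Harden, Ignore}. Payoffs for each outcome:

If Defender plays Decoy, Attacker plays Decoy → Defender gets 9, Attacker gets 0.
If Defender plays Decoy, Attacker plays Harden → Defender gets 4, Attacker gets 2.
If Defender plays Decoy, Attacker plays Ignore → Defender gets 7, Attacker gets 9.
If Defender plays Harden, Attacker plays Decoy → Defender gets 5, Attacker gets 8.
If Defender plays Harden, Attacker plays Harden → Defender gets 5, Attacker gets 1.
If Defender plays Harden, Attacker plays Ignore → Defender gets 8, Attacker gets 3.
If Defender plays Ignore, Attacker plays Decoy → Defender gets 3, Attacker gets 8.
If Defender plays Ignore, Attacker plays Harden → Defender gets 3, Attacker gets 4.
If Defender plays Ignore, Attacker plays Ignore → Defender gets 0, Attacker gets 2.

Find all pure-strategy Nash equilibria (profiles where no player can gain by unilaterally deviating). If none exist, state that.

Defender against Decoy: payoffs 9, 5, 3 → best response Decoy.
Defender against Harden: payoffs 4, 5, 3 → best response Harden.
Defender against Ignore: payoffs 7, 8, 0 → best response Harden.
Attacker against Decoy: payoffs 0, 2, 9 → best response Ignore.
Attacker against Harden: payoffs 8, 1, 3 → best response Decoy.
Attacker against Ignore: payoffs 8, 4, 2 → best response Decoy.
No profile is a mutual best response for all players.

none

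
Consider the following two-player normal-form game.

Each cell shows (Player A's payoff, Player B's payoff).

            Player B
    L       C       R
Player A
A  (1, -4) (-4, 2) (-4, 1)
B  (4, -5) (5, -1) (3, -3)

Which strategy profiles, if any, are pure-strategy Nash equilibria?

Check each profile: it is a Nash equilibrium iff no player can strictly gain by switching unilaterally.
(A, L): Player A can switch to B (1 → 4). Not NE.
(A, C): Player A can switch to B (-4 → 5). Not NE.
(A, R): Player A can switch to B (-4 → 3). Not NE.
(B, L): Player B can switch to C (-5 → -1). Not NE.
(B, C): Player A gets 5, best alternative -4; Player B gets -1, best alternative -3. No profitable deviation — NE.
(B, R): Player B can switch to C (-3 → -1). Not NE.

The unique pure-strategy Nash equilibrium is (B, C).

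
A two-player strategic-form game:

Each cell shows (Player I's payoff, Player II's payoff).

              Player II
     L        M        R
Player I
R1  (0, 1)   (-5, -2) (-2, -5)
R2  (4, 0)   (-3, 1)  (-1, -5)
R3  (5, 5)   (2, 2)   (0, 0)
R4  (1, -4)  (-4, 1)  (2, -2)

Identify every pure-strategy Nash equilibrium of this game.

For each player, find the best response to each opponent profile; mutual best responses are the pure NE.
Player I against L: payoffs 0, 4, 5, 1 → best response R3.
Player I against M: payoffs -5, -3, 2, -4 → best response R3.
Player I against R: payoffs -2, -1, 0, 2 → best response R4.
Player II against R1: payoffs 1, -2, -5 → best response L.
Player II against R2: payoffs 0, 1, -5 → best response M.
Player II against R3: payoffs 5, 2, 0 → best response L.
Player II against R4: payoffs -4, 1, -2 → best response M.
Mutual best responses: (R3, L).

The unique pure-strategy Nash equilibrium is (R3, L).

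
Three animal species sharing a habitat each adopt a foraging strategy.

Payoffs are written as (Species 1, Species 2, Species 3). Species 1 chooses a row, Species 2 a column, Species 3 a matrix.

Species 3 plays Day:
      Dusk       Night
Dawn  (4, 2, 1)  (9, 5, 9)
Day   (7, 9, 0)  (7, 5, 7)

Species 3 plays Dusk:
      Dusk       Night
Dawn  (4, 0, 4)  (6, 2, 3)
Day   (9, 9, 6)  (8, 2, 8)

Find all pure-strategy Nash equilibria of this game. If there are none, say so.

(Dawn, Dusk, Day): Species 1 can switch to Day (4 → 7). Not NE.
(Dawn, Dusk, Dusk): Species 1 can switch to Day (4 → 9). Not NE.
(Dawn, Night, Day): Species 1 gets 9, best alternative 7; Species 2 gets 5, best alternative 2; Species 3 gets 9, best alternative 3. No profitable deviation — NE.
(Dawn, Night, Dusk): Species 1 can switch to Day (6 → 8). Not NE.
(Day, Dusk, Day): Species 3 can switch to Dusk (0 → 6). Not NE.
(Day, Dusk, Dusk): Species 1 gets 9, best alternative 4; Species 2 gets 9, best alternative 2; Species 3 gets 6, best alternative 0. No profitable deviation — NE.
(Day, Night, Day): Species 1 can switch to Dawn (7 → 9). Not NE.
(Day, Night, Dusk): Species 2 can switch to Dusk (2 → 9). Not NE.

The pure Nash equilibria are (Dawn, Night, Day) and (Day, Dusk, Dusk).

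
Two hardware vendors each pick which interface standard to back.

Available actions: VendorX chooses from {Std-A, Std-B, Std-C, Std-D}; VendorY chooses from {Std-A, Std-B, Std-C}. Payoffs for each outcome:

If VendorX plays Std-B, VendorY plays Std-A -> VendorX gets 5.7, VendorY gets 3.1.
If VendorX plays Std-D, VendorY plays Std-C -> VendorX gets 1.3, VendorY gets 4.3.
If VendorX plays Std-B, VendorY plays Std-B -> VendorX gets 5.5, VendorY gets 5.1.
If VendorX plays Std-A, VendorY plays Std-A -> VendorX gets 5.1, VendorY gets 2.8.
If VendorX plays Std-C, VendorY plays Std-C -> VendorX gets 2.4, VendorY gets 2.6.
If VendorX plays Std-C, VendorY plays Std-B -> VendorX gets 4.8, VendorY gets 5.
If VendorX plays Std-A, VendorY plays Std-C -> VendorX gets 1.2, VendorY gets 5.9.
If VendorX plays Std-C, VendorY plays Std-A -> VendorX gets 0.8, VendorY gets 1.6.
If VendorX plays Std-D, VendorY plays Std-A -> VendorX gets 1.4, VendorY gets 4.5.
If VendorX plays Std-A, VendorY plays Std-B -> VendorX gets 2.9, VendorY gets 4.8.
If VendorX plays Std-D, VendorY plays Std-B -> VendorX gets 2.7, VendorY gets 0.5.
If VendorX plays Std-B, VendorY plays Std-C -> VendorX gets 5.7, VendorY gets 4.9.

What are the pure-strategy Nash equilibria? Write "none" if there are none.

For each player, find the best response to each opponent profile; mutual best responses are the pure NE.
VendorX against Std-A: payoffs 5.1, 5.7, 0.8, 1.4 → best response Std-B.
VendorX against Std-B: payoffs 2.9, 5.5, 4.8, 2.7 → best response Std-B.
VendorX against Std-C: payoffs 1.2, 5.7, 2.4, 1.3 → best response Std-B.
VendorY against Std-A: payoffs 2.8, 4.8, 5.9 → best response Std-C.
VendorY against Std-B: payoffs 3.1, 5.1, 4.9 → best response Std-B.
VendorY against Std-C: payoffs 1.6, 5, 2.6 → best response Std-B.
VendorY against Std-D: payoffs 4.5, 0.5, 4.3 → best response Std-A.
Mutual best responses: (Std-B, Std-B).

(Std-B, Std-B)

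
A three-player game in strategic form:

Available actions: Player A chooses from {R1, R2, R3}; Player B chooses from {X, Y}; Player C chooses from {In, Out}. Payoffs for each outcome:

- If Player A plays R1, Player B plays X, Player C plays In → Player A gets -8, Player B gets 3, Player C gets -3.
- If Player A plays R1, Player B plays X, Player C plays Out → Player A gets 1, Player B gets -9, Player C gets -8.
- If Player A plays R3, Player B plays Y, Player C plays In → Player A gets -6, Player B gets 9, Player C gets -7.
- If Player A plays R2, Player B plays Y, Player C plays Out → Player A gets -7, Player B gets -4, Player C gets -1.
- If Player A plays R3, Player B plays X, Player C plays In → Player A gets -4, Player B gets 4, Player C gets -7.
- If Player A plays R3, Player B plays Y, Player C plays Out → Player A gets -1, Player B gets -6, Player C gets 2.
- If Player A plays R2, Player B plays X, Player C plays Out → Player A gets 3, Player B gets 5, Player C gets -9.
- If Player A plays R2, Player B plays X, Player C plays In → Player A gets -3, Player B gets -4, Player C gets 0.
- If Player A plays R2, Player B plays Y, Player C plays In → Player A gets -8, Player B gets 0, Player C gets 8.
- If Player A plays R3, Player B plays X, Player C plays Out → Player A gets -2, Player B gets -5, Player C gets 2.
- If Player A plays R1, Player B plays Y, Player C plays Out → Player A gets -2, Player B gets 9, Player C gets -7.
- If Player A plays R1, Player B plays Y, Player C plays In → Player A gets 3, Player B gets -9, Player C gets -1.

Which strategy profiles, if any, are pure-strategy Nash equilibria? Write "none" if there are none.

For each strategy profile, look for a profitable unilateral deviation.
(R1, X, In): Player A can switch to R2 (-8 → -3). Not NE.
(R1, X, Out): Player A can switch to R2 (1 → 3). Not NE.
(R1, Y, In): Player B can switch to X (-9 → 3). Not NE.
(R1, Y, Out): Player A can switch to R3 (-2 → -1). Not NE.
(R2, X, In): Player B can switch to Y (-4 → 0). Not NE.
(R2, X, Out): Player C can switch to In (-9 → 0). Not NE.
(The remaining 6 profiles each have a profitable deviation by the same check.)

none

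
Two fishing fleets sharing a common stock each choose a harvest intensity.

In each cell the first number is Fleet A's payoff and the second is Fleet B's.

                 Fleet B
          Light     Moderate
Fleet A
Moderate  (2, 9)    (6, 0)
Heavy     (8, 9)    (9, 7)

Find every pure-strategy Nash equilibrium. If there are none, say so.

For each player, find the best response to each opponent profile; mutual best responses are the pure NE.
Fleet A against Light: payoffs 2, 8 → best response Heavy.
Fleet A against Moderate: payoffs 6, 9 → best response Heavy.
Fleet B against Moderate: payoffs 9, 0 → best response Light.
Fleet B against Heavy: payoffs 9, 7 → best response Light.
Mutual best responses: (Heavy, Light).

Pure NE: (Heavy, Light)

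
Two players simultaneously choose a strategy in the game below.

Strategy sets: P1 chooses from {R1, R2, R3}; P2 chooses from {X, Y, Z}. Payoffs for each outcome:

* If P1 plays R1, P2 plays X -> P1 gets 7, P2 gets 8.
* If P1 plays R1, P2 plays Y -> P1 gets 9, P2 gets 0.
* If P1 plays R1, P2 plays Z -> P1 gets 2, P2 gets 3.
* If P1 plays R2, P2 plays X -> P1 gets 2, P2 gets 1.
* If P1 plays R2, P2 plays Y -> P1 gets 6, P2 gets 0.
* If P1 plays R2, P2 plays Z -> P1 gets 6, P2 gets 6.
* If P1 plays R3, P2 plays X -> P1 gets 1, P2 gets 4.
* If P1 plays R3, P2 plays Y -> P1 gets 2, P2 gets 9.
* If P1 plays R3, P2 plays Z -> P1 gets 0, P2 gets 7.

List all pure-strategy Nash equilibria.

(R1, X), (R2, Z)

Mark each player's best response to every combination of opponents' strategies; a profile where every player is best-responding is a pure Nash equilibrium.
P1 against X: payoffs 7, 2, 1 → best response R1.
P1 against Y: payoffs 9, 6, 2 → best response R1.
P1 against Z: payoffs 2, 6, 0 → best response R2.
P2 against R1: payoffs 8, 0, 3 → best response X.
P2 against R2: payoffs 1, 0, 6 → best response Z.
P2 against R3: payoffs 4, 9, 7 → best response Y.
Mutual best responses: (R1, X); (R2, Z).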